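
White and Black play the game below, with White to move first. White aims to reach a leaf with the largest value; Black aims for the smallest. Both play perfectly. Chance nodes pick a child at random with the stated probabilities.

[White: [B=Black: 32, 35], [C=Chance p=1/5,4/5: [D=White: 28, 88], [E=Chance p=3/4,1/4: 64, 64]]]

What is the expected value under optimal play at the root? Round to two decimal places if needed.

B (Black): min(32, 35) = 32
D (White): max(28, 88) = 88
E (Chance): 3/4·64 + 1/4·64 = 64
C (Chance): 1/5·88 + 4/5·64 = 68.8
Root (White): max(32, 68.8) = 68.8

68.8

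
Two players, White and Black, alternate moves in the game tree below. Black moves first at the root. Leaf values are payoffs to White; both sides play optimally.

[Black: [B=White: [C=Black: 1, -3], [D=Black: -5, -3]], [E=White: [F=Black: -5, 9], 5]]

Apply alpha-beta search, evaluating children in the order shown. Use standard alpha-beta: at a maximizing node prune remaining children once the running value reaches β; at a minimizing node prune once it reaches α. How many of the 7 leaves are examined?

C [α=-∞,β=+∞]: v=-3
D [α=-3,β=+∞]: v=-5 after child 1 ≤ α → α-cutoff, skip 1
B [α=-∞,β=+∞]: v=-3
F [α=-∞,β=-3]: v=-5
E [α=-∞,β=-3]: v=5
Root [α=-∞,β=+∞]: v=-3
Leaves evaluated: 6 of 7.

6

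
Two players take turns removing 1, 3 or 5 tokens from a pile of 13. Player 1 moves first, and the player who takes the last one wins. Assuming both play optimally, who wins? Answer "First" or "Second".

W/L table (W = player to move can force a win):
i:   0  1  2  3  4  5  6  7  8  9 10 11 12 13
     L  W  L  W  L  W  L  W  L  W  L  W  L  W
Position 13 is W, so the first player wins.

First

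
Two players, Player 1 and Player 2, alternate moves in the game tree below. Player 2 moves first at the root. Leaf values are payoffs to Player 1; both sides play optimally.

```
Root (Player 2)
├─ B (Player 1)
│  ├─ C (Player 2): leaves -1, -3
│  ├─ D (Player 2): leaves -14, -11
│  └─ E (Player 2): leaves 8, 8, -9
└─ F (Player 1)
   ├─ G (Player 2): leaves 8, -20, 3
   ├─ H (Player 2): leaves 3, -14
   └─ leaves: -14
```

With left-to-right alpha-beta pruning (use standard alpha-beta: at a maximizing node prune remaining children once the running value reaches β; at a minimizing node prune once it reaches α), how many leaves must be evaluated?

12

C [α=-∞,β=+∞]: v=-3
D [α=-3,β=+∞]: v=-14 after child 1 ≤ α → α-cutoff, skip 1
E [α=-3,β=+∞]: v=-9
B [α=-∞,β=+∞]: v=-3
G [α=-∞,β=-3]: v=-20
H [α=-20,β=-3]: v=-14
F [α=-∞,β=-3]: v=-14
Root [α=-∞,β=+∞]: v=-14
Leaves evaluated: 12 of 13.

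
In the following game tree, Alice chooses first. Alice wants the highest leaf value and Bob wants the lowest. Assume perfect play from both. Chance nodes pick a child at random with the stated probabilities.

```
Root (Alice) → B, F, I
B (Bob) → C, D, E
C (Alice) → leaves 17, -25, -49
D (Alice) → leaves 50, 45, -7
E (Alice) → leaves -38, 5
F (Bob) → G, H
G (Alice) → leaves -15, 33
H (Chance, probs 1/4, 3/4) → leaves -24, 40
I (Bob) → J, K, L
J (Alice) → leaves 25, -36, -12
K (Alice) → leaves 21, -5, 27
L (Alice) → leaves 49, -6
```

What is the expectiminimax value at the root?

C (Alice): max(17, -25, -49) = 17
D (Alice): max(50, 45, -7) = 50
E (Alice): max(-38, 5) = 5
B (Bob): min(17, 50, 5) = 5
G (Alice): max(-15, 33) = 33
H (Chance): 1/4·-24 + 3/4·40 = 24
F (Bob): min(33, 24) = 24
J (Alice): max(25, -36, -12) = 25
K (Alice): max(21, -5, 27) = 27
L (Alice): max(49, -6) = 49
I (Bob): min(25, 27, 49) = 25
Root (Alice): max(5, 24, 25) = 25

25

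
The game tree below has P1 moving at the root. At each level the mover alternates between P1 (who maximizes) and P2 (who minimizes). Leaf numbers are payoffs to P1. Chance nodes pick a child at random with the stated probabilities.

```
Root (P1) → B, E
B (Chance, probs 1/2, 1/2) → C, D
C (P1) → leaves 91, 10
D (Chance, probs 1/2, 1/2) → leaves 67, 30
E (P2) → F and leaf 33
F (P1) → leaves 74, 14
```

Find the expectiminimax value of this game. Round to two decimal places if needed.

C (P1): max(91, 10) = 91
D (Chance): 1/2·67 + 1/2·30 = 48.5
B (Chance): 1/2·91 + 1/2·48.5 = 69.75
F (P1): max(74, 14) = 74
E (P2): min(74, 33) = 33
Root (P1): max(69.75, 33) = 69.75

69.75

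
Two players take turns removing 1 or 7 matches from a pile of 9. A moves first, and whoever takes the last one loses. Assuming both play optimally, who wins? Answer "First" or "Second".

W/L table (W = player to move can force a win):
i:   0  1  2  3  4  5  6  7  8  9
     W  L  W  L  W  L  W  L  W  L
Position 9 is L, so the second player wins.

Second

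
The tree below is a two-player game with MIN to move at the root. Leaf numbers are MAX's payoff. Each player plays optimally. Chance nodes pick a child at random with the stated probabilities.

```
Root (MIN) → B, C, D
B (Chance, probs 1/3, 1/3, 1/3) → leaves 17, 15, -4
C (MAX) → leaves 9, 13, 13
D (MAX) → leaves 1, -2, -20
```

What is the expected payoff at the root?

1

B (Chance): 1/3·17 + 1/3·15 + 1/3·-4 = 9.33
C (MAX): max(9, 13, 13) = 13
D (MAX): max(1, -2, -20) = 1
Root (MIN): min(9.33, 13, 1) = 1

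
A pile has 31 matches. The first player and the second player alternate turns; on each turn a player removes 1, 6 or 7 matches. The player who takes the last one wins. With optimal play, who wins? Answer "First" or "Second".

First

Positions where the player to move wins (W) vs loses (L):
i:   0  1  2  3  4  5  6  7  8  9 10 11 12 13 14 15 16 17 18 19 20 21 22 23 24 25 26 27 28 29 30 31
     L  W  L  W  L  W  W  W  W  W  W  W  L  W  L  W  L  W  W  W  W  W  W  W  L  W  L  W  L  W  W  W
Position 31 is W, so the first player wins.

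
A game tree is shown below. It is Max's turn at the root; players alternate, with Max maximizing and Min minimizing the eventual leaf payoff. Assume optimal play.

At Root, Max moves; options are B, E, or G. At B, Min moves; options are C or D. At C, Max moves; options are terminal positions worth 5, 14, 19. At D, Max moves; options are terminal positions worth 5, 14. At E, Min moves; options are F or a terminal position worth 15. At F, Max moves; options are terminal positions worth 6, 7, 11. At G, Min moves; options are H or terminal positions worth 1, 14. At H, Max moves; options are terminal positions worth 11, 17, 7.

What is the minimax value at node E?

11

F: max(6, 7, 11) = 11
E: min(11, 15) = 11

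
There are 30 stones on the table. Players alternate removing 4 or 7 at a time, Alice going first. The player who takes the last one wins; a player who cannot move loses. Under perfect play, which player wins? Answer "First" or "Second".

W/L table (W = player to move can force a win):
i:   0  1  2  3  4  5  6  7  8  9 10 11 12 13 14 15 16 17 18 19 20 21 22 23 24 25 26 27 28 29 30
     L  L  L  L  W  W  W  W  W  W  W  L  L  L  L  W  W  W  W  W  W  W  L  L  L  L  W  W  W  W  W
Position 30 is W, so the first player wins.

First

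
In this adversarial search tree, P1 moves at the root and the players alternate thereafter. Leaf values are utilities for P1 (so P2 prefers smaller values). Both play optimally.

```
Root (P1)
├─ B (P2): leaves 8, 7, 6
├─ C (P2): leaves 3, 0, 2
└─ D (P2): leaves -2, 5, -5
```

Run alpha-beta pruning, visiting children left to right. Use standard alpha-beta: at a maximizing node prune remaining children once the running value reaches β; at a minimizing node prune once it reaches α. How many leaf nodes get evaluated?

5

B [α=-∞,β=+∞]: v=6
C [α=6,β=+∞]: v=3 after child 1 ≤ α → α-cutoff, skip 2
D [α=6,β=+∞]: v=-2 after child 1 ≤ α → α-cutoff, skip 2
Root [α=-∞,β=+∞]: v=6
Leaves evaluated: 5 of 9.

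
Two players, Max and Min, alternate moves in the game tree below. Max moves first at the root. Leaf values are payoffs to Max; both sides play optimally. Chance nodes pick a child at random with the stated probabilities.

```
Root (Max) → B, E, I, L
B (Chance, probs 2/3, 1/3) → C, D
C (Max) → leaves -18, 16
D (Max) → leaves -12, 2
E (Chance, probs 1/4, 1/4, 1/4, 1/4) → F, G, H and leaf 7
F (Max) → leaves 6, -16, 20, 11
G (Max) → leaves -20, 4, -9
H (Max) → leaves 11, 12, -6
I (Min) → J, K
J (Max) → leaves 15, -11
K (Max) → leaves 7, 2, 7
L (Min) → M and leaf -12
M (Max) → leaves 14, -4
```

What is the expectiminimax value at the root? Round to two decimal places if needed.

C (Max): max(-18, 16) = 16
D (Max): max(-12, 2) = 2
B (Chance): 2/3·16 + 1/3·2 = 11.33
F (Max): max(6, -16, 20, 11) = 20
G (Max): max(-20, 4, -9) = 4
H (Max): max(11, 12, -6) = 12
E (Chance): 1/4·20 + 1/4·4 + 1/4·12 + 1/4·7 = 10.75
J (Max): max(15, -11) = 15
K (Max): max(7, 2, 7) = 7
I (Min): min(15, 7) = 7
M (Max): max(14, -4) = 14
L (Min): min(14, -12) = -12
Root (Max): max(11.33, 10.75, 7, -12) = 11.33

11.33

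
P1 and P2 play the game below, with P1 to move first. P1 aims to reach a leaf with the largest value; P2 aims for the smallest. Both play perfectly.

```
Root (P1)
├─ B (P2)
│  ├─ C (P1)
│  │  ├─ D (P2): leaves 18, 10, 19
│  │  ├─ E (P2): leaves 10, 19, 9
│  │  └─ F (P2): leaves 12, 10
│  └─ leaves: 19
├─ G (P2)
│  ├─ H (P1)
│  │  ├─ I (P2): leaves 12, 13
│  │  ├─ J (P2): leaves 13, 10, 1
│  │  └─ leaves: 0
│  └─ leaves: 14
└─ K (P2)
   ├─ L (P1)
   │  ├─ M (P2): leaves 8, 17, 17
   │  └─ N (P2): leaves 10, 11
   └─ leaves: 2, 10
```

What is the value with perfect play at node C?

D: min(18, 10, 19) = 10
E: min(10, 19, 9) = 9
F: min(12, 10) = 10
C: max(10, 9, 10) = 10

10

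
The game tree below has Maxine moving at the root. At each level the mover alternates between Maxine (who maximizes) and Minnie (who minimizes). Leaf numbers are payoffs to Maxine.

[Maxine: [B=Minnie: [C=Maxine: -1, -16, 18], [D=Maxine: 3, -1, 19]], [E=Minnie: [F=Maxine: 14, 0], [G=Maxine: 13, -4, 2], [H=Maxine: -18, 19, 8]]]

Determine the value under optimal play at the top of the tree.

C (Maxine): max(-1, -16, 18) = 18
D (Maxine): max(3, -1, 19) = 19
B (Minnie): min(18, 19) = 18
F (Maxine): max(14, 0) = 14
G (Maxine): max(13, -4, 2) = 13
H (Maxine): max(-18, 19, 8) = 19
E (Minnie): min(14, 13, 19) = 13
Root (Maxine): max(18, 13) = 18

18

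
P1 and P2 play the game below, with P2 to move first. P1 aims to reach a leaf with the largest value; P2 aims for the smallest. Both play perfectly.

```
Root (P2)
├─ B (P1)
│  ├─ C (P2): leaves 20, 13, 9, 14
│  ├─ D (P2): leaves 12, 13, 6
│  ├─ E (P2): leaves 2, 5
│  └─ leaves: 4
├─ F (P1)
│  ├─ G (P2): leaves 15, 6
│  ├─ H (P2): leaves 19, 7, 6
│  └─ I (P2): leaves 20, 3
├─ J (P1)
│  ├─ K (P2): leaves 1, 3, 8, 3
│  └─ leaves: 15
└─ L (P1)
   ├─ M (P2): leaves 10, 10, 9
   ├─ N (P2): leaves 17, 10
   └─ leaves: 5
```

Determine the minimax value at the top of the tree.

C (P2): min(20, 13, 9, 14) = 9
D (P2): min(12, 13, 6) = 6
E (P2): min(2, 5) = 2
B (P1): max(9, 6, 2, 4) = 9
G (P2): min(15, 6) = 6
H (P2): min(19, 7, 6) = 6
I (P2): min(20, 3) = 3
F (P1): max(6, 6, 3) = 6
K (P2): min(1, 3, 8, 3) = 1
J (P1): max(1, 15) = 15
M (P2): min(10, 10, 9) = 9
N (P2): min(17, 10) = 10
L (P1): max(9, 10, 5) = 10
Root (P2): min(9, 6, 15, 10) = 6

6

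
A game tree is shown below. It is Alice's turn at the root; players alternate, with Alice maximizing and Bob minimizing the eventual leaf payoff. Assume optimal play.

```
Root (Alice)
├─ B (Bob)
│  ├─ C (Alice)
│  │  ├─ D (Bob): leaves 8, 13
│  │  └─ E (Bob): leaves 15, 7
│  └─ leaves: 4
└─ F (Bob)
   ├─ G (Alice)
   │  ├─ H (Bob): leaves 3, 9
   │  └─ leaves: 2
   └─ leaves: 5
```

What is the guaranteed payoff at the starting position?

D (Bob): min(8, 13) = 8
E (Bob): min(15, 7) = 7
C (Alice): max(8, 7) = 8
B (Bob): min(8, 4) = 4
H (Bob): min(3, 9) = 3
G (Alice): max(3, 2) = 3
F (Bob): min(3, 5) = 3
Root (Alice): max(4, 3) = 4

4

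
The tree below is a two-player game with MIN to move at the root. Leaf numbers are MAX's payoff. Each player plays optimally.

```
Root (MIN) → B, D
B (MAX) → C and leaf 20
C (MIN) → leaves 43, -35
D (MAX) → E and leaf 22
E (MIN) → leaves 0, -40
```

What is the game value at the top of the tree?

20

C (MIN): min(43, -35) = -35
B (MAX): max(-35, 20) = 20
E (MIN): min(0, -40) = -40
D (MAX): max(-40, 22) = 22
Root (MIN): min(20, 22) = 20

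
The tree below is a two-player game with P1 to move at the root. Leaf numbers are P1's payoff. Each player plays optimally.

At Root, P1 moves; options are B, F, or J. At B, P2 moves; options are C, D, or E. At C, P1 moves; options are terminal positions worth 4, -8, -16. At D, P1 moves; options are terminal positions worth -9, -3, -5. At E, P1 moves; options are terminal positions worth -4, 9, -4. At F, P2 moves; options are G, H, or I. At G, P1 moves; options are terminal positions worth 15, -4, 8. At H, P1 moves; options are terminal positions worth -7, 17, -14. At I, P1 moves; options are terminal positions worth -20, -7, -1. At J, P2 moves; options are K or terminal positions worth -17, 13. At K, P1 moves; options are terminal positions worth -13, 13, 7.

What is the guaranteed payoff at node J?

-17

K: max(-13, 13, 7) = 13
J: min(13, -17, 13) = -17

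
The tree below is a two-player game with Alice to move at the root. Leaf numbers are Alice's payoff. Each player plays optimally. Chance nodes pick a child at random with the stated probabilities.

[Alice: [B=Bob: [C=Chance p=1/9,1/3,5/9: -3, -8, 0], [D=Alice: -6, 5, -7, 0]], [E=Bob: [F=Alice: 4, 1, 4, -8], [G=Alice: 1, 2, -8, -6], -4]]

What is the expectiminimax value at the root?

C (Chance): 1/9·-3 + 1/3·-8 + 5/9·0 = -3
D (Alice): max(-6, 5, -7, 0) = 5
B (Bob): min(-3, 5) = -3
F (Alice): max(4, 1, 4, -8) = 4
G (Alice): max(1, 2, -8, -6) = 2
E (Bob): min(4, 2, -4) = -4
Root (Alice): max(-3, -4) = -3

-3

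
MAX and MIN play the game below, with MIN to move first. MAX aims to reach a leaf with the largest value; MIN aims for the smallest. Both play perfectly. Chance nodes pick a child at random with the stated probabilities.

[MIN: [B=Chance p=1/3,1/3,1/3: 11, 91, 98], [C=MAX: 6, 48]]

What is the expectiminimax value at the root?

B (Chance): 1/3·11 + 1/3·91 + 1/3·98 = 66.67
C (MAX): max(6, 48) = 48
Root (MIN): min(66.67, 48) = 48

48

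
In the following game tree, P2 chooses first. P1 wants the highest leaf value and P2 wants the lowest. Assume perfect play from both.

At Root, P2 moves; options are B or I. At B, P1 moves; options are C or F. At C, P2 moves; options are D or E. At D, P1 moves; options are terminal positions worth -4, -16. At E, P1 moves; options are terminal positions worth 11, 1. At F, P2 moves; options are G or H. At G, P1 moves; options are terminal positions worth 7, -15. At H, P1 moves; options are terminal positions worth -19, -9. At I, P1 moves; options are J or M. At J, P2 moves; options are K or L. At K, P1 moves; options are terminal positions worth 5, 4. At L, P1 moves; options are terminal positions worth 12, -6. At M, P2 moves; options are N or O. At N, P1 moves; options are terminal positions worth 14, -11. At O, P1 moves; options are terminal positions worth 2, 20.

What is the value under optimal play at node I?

K: max(5, 4) = 5
L: max(12, -6) = 12
J: min(5, 12) = 5
N: max(14, -11) = 14
O: max(2, 20) = 20
M: min(14, 20) = 14
I: max(5, 14) = 14

14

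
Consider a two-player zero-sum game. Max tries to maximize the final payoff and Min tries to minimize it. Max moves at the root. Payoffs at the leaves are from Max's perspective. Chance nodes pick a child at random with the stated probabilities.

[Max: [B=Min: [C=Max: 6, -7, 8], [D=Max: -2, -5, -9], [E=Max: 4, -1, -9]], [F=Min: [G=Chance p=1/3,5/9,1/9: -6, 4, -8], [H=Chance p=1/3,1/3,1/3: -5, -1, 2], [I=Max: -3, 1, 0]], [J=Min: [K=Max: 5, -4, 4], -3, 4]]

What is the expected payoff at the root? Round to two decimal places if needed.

C (Max): max(6, -7, 8) = 8
D (Max): max(-2, -5, -9) = -2
E (Max): max(4, -1, -9) = 4
B (Min): min(8, -2, 4) = -2
G (Chance): 1/3·-6 + 5/9·4 + 1/9·-8 = -0.67
H (Chance): 1/3·-5 + 1/3·-1 + 1/3·2 = -1.33
I (Max): max(-3, 1, 0) = 1
F (Min): min(-0.67, -1.33, 1) = -1.33
K (Max): max(5, -4, 4) = 5
J (Min): min(5, -3, 4) = -3
Root (Max): max(-2, -1.33, -3) = -1.33

-1.33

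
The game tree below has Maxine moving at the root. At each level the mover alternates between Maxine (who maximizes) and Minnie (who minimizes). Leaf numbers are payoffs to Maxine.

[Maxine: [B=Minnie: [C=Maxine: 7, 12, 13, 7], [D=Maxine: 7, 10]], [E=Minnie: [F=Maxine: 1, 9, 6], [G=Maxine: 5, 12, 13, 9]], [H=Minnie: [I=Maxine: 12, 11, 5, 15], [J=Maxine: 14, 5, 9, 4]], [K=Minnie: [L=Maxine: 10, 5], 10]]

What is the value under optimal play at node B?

C: max(7, 12, 13, 7) = 13
D: max(7, 10) = 10
B: min(13, 10) = 10

10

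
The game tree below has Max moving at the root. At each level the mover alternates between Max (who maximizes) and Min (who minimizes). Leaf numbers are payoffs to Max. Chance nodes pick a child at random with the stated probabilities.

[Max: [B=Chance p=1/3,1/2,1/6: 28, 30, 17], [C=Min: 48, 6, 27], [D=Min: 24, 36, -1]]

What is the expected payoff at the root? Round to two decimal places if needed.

27.17

B (Chance): 1/3·28 + 1/2·30 + 1/6·17 = 27.17
C (Min): min(48, 6, 27) = 6
D (Min): min(24, 36, -1) = -1
Root (Max): max(27.17, 6, -1) = 27.17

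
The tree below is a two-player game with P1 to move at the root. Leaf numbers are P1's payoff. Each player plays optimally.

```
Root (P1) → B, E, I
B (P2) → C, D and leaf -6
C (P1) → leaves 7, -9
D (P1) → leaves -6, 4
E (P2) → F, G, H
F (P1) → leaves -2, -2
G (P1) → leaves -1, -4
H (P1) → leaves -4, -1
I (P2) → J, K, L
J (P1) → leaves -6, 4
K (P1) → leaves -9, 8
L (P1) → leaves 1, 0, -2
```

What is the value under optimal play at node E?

F: max(-2, -2) = -2
G: max(-1, -4) = -1
H: max(-4, -1) = -1
E: min(-2, -1, -1) = -2

-2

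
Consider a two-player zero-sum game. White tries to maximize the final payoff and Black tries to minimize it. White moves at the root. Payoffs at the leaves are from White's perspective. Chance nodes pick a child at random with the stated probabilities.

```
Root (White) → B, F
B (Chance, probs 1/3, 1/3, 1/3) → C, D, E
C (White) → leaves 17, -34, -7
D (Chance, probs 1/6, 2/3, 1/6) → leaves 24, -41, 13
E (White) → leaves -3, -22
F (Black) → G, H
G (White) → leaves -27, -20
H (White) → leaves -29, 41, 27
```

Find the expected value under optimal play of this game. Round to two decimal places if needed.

C (White): max(17, -34, -7) = 17
D (Chance): 1/6·24 + 2/3·-41 + 1/6·13 = -21.17
E (White): max(-3, -22) = -3
B (Chance): 1/3·17 + 1/3·-21.17 + 1/3·-3 = -2.39
G (White): max(-27, -20) = -20
H (White): max(-29, 41, 27) = 41
F (Black): min(-20, 41) = -20
Root (White): max(-2.39, -20) = -2.39

-2.39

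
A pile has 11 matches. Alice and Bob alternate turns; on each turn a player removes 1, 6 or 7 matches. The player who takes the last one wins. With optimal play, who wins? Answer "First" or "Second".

First

i:   0  1  2  3  4  5  6  7  8  9 10 11
     L  W  L  W  L  W  W  W  W  W  W  W
Position 11 is W, so the first player wins.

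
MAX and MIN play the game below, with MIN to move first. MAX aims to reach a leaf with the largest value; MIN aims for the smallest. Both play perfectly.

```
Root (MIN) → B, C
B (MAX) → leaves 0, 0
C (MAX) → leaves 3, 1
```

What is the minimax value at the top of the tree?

B (MAX): max(0, 0) = 0
C (MAX): max(3, 1) = 3
Root (MIN): min(0, 3) = 0

0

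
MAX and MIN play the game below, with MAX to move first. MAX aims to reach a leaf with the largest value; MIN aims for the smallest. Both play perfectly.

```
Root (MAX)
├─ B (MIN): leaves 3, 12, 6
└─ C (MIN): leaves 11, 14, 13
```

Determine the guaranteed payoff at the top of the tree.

11

B (MIN): min(3, 12, 6) = 3
C (MIN): min(11, 14, 13) = 11
Root (MAX): max(3, 11) = 11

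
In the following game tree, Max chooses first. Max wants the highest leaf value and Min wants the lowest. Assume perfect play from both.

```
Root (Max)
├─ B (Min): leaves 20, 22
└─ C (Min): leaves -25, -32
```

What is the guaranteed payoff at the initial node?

20

B (Min): min(20, 22) = 20
C (Min): min(-25, -32) = -32
Root (Max): max(20, -32) = 20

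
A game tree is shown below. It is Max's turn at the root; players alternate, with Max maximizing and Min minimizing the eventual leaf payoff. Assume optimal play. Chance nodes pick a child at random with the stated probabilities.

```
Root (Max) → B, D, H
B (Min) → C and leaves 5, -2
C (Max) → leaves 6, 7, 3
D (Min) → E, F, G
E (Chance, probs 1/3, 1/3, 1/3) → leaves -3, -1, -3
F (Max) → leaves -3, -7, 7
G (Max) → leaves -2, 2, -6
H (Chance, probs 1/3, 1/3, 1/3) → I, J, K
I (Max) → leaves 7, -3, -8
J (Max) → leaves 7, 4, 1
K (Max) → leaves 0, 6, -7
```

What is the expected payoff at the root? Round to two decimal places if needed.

6.67

C (Max): max(6, 7, 3) = 7
B (Min): min(7, 5, -2) = -2
E (Chance): 1/3·-3 + 1/3·-1 + 1/3·-3 = -2.33
F (Max): max(-3, -7, 7) = 7
G (Max): max(-2, 2, -6) = 2
D (Min): min(-2.33, 7, 2) = -2.33
I (Max): max(7, -3, -8) = 7
J (Max): max(7, 4, 1) = 7
K (Max): max(0, 6, -7) = 6
H (Chance): 1/3·7 + 1/3·7 + 1/3·6 = 6.67
Root (Max): max(-2, -2.33, 6.67) = 6.67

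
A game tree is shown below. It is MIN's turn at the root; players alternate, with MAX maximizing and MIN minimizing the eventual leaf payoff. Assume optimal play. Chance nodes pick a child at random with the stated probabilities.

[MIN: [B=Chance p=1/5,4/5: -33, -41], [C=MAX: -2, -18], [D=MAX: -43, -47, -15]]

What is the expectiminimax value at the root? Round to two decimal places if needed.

-39.4

B (Chance): 1/5·-33 + 4/5·-41 = -39.4
C (MAX): max(-2, -18) = -2
D (MAX): max(-43, -47, -15) = -15
Root (MIN): min(-39.4, -2, -15) = -39.4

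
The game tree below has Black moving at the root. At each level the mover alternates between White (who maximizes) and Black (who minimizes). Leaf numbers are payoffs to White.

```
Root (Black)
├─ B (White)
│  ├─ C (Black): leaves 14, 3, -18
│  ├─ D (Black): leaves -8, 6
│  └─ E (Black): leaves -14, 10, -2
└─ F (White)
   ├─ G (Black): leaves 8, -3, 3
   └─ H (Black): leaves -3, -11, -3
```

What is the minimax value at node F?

-3

G: min(8, -3, 3) = -3
H: min(-3, -11, -3) = -11
F: max(-3, -11) = -3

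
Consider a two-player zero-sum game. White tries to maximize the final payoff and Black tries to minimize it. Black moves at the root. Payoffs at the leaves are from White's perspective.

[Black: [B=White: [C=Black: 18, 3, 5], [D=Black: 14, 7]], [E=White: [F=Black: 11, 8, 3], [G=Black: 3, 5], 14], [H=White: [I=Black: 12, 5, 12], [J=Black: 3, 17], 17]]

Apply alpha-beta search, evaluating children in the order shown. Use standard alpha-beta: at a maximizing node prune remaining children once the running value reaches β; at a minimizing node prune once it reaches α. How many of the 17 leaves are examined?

C [α=-∞,β=+∞]: v=3
D [α=3,β=+∞]: v=7
B [α=-∞,β=+∞]: v=7
F [α=-∞,β=7]: v=3
G [α=3,β=7]: v=3 after child 1 ≤ α → α-cutoff, skip 1
E [α=-∞,β=7]: v=14
I [α=-∞,β=7]: v=5
J [α=5,β=7]: v=3 after child 1 ≤ α → α-cutoff, skip 1
H [α=-∞,β=7]: v=17
Root [α=-∞,β=+∞]: v=7
Leaves evaluated: 15 of 17.

15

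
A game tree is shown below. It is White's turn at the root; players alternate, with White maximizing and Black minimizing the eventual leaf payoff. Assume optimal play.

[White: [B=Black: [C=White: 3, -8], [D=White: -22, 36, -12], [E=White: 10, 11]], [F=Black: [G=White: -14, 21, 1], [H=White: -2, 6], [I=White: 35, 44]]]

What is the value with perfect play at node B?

3

C: max(3, -8) = 3
D: max(-22, 36, -12) = 36
E: max(10, 11) = 11
B: min(3, 36, 11) = 3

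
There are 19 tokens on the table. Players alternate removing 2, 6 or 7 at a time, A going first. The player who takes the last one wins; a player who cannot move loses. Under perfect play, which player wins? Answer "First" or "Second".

First

i:   0  1  2  3  4  5  6  7  8  9 10 11 12 13 14 15 16 17 18 19
     L  L  W  W  L  L  W  W  W  L  W  W  W  L  L  W  W  L  L  W
Position 19 is W, so the first player wins.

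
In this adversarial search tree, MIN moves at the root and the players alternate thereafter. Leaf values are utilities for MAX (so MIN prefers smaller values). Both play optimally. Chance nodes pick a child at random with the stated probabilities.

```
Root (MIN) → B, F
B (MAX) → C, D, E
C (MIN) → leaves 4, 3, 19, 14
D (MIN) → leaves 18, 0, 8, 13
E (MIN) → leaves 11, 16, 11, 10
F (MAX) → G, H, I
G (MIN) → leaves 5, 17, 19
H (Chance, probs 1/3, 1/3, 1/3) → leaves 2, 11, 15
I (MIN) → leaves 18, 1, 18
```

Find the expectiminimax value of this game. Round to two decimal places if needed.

C (MIN): min(4, 3, 19, 14) = 3
D (MIN): min(18, 0, 8, 13) = 0
E (MIN): min(11, 16, 11, 10) = 10
B (MAX): max(3, 0, 10) = 10
G (MIN): min(5, 17, 19) = 5
H (Chance): 1/3·2 + 1/3·11 + 1/3·15 = 9.33
I (MIN): min(18, 1, 18) = 1
F (MAX): max(5, 9.33, 1) = 9.33
Root (MIN): min(10, 9.33) = 9.33

9.33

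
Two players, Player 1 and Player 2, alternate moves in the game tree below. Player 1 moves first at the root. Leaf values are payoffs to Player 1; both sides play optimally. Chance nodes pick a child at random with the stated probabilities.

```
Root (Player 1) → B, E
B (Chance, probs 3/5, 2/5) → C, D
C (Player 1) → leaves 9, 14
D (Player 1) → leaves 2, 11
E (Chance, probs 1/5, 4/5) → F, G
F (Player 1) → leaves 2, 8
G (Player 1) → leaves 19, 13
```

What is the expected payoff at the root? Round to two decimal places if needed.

C (Player 1): max(9, 14) = 14
D (Player 1): max(2, 11) = 11
B (Chance): 3/5·14 + 2/5·11 = 12.8
F (Player 1): max(2, 8) = 8
G (Player 1): max(19, 13) = 19
E (Chance): 1/5·8 + 4/5·19 = 16.8
Root (Player 1): max(12.8, 16.8) = 16.8

16.8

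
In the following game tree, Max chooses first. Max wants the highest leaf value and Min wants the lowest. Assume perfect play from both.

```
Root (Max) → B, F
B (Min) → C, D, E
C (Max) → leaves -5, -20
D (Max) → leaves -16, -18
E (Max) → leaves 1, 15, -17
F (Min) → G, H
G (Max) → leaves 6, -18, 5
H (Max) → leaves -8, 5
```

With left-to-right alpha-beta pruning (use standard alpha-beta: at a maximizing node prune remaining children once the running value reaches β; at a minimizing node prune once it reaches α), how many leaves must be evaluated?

10

C [α=-∞,β=+∞]: v=-5
D [α=-∞,β=-5]: v=-16
E [α=-∞,β=-16]: v=1 after child 1 ≥ β → β-cutoff, skip 2
B [α=-∞,β=+∞]: v=-16
G [α=-16,β=+∞]: v=6
H [α=-16,β=6]: v=5
F [α=-16,β=+∞]: v=5
Root [α=-∞,β=+∞]: v=5
Leaves evaluated: 10 of 12.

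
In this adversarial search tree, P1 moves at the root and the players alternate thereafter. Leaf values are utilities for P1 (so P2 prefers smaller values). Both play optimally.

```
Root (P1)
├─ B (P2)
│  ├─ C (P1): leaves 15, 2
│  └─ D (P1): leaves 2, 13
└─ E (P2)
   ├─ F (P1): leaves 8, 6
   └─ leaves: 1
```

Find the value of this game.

13

C (P1): max(15, 2) = 15
D (P1): max(2, 13) = 13
B (P2): min(15, 13) = 13
F (P1): max(8, 6) = 8
E (P2): min(8, 1) = 1
Root (P1): max(13, 1) = 13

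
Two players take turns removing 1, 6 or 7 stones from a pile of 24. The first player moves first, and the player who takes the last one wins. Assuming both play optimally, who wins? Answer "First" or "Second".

i:   0  1  2  3  4  5  6  7  8  9 10 11 12 13 14 15 16 17 18 19 20 21 22 23 24
     L  W  L  W  L  W  W  W  W  W  W  W  L  W  L  W  L  W  W  W  W  W  W  W  L
Position 24 is L, so the second player wins.

Second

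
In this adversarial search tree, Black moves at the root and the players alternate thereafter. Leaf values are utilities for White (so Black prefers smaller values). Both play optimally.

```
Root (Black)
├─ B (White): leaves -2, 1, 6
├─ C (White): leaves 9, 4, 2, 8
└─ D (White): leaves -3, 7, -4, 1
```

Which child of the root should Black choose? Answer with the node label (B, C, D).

B (White): max(-2, 1, 6) = 6
C (White): max(9, 4, 2, 8) = 9
D (White): max(-3, 7, -4, 1) = 7
Root (Black): min(6, 9, 7) = 6
Black picks the child with the lowest value: B (value 6).

B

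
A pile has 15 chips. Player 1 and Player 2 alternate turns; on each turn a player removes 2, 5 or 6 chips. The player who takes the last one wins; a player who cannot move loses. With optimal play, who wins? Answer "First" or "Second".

W/L table (W = player to move can force a win):
i:   0  1  2  3  4  5  6  7  8  9 10 11 12 13 14 15
     L  L  W  W  L  W  W  W  L  W  W  L  L  W  W  L
Position 15 is L, so the second player wins.

Second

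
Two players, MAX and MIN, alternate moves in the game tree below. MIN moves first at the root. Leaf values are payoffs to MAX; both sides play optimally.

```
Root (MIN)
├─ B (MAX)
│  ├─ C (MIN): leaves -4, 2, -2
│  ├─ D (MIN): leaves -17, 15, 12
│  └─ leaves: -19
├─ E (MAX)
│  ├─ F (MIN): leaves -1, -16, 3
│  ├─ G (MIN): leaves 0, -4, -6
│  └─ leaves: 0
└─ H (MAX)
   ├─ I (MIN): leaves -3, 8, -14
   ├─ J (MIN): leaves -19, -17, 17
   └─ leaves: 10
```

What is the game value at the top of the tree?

C (MIN): min(-4, 2, -2) = -4
D (MIN): min(-17, 15, 12) = -17
B (MAX): max(-4, -17, -19) = -4
F (MIN): min(-1, -16, 3) = -16
G (MIN): min(0, -4, -6) = -6
E (MAX): max(-16, -6, 0) = 0
I (MIN): min(-3, 8, -14) = -14
J (MIN): min(-19, -17, 17) = -19
H (MAX): max(-14, -19, 10) = 10
Root (MIN): min(-4, 0, 10) = -4

-4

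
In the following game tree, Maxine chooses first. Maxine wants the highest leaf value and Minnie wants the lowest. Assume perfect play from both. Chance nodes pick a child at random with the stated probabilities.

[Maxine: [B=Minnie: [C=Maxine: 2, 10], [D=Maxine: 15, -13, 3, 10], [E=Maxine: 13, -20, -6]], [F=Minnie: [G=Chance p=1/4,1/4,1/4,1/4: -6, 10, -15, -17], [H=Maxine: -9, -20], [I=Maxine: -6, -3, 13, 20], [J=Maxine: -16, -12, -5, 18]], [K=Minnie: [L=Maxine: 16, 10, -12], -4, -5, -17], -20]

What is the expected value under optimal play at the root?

C (Maxine): max(2, 10) = 10
D (Maxine): max(15, -13, 3, 10) = 15
E (Maxine): max(13, -20, -6) = 13
B (Minnie): min(10, 15, 13) = 10
G (Chance): 1/4·-6 + 1/4·10 + 1/4·-15 + 1/4·-17 = -7
H (Maxine): max(-9, -20) = -9
I (Maxine): max(-6, -3, 13, 20) = 20
J (Maxine): max(-16, -12, -5, 18) = 18
F (Minnie): min(-7, -9, 20, 18) = -9
L (Maxine): max(16, 10, -12) = 16
K (Minnie): min(16, -4, -5, -17) = -17
Root (Maxine): max(10, -9, -17, -20) = 10

10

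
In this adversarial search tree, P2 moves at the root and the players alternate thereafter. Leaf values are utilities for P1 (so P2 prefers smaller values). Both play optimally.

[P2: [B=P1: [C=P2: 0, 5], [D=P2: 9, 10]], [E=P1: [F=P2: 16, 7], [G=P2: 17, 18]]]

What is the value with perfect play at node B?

C: min(0, 5) = 0
D: min(9, 10) = 9
B: max(0, 9) = 9

9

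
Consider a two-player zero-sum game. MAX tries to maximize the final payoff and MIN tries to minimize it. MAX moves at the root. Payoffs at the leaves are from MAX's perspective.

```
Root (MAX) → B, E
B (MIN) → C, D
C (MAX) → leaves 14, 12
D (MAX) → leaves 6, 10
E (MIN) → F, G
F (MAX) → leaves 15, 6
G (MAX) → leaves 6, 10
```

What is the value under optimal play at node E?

F: max(15, 6) = 15
G: max(6, 10) = 10
E: min(15, 10) = 10

10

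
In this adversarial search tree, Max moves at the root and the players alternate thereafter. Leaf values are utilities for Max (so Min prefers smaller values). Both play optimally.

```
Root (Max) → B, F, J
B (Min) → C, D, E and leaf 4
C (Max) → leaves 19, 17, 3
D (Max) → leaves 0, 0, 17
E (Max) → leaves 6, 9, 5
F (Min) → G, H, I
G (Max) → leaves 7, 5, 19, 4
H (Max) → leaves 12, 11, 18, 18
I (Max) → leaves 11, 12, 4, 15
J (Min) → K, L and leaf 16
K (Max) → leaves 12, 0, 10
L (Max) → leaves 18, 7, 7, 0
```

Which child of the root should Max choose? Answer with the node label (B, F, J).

C (Max): max(19, 17, 3) = 19
D (Max): max(0, 0, 17) = 17
E (Max): max(6, 9, 5) = 9
B (Min): min(19, 17, 9, 4) = 4
G (Max): max(7, 5, 19, 4) = 19
H (Max): max(12, 11, 18, 18) = 18
I (Max): max(11, 12, 4, 15) = 15
F (Min): min(19, 18, 15) = 15
K (Max): max(12, 0, 10) = 12
L (Max): max(18, 7, 7, 0) = 18
J (Min): min(12, 18, 16) = 12
Root (Max): max(4, 15, 12) = 15
Max picks the child with the highest value: F (value 15).

F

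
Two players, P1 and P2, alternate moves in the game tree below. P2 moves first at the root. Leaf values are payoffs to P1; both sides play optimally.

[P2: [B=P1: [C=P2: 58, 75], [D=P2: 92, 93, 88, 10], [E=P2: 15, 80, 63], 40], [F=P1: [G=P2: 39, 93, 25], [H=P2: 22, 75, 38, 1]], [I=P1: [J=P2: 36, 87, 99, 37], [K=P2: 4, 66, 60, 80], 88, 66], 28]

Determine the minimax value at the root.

25

C (P2): min(58, 75) = 58
D (P2): min(92, 93, 88, 10) = 10
E (P2): min(15, 80, 63) = 15
B (P1): max(58, 10, 15, 40) = 58
G (P2): min(39, 93, 25) = 25
H (P2): min(22, 75, 38, 1) = 1
F (P1): max(25, 1) = 25
J (P2): min(36, 87, 99, 37) = 36
K (P2): min(4, 66, 60, 80) = 4
I (P1): max(36, 4, 88, 66) = 88
Root (P2): min(58, 25, 88, 28) = 25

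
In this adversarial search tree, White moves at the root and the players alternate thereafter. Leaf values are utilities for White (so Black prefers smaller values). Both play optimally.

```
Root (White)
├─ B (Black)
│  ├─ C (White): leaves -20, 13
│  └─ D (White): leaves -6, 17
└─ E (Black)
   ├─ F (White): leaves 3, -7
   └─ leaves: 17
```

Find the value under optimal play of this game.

C (White): max(-20, 13) = 13
D (White): max(-6, 17) = 17
B (Black): min(13, 17) = 13
F (White): max(3, -7) = 3
E (Black): min(3, 17) = 3
Root (White): max(13, 3) = 13

13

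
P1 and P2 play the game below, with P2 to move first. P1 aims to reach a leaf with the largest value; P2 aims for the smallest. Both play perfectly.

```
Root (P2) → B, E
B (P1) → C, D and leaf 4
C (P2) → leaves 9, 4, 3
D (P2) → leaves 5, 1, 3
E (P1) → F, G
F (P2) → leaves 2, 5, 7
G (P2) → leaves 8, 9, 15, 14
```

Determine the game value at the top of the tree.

C (P2): min(9, 4, 3) = 3
D (P2): min(5, 1, 3) = 1
B (P1): max(3, 1, 4) = 4
F (P2): min(2, 5, 7) = 2
G (P2): min(8, 9, 15, 14) = 8
E (P1): max(2, 8) = 8
Root (P2): min(4, 8) = 4

4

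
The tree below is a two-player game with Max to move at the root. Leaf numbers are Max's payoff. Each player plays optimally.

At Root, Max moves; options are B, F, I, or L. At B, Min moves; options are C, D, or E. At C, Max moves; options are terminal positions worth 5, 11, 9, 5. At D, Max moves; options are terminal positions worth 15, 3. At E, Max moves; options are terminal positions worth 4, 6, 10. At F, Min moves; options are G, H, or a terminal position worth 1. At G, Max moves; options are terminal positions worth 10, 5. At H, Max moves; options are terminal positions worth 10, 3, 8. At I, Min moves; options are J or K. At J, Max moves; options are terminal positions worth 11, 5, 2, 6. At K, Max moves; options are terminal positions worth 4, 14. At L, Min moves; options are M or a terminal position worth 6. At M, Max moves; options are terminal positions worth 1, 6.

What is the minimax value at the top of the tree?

C (Max): max(5, 11, 9, 5) = 11
D (Max): max(15, 3) = 15
E (Max): max(4, 6, 10) = 10
B (Min): min(11, 15, 10) = 10
G (Max): max(10, 5) = 10
H (Max): max(10, 3, 8) = 10
F (Min): min(10, 10, 1) = 1
J (Max): max(11, 5, 2, 6) = 11
K (Max): max(4, 14) = 14
I (Min): min(11, 14) = 11
M (Max): max(1, 6) = 6
L (Min): min(6, 6) = 6
Root (Max): max(10, 1, 11, 6) = 11

11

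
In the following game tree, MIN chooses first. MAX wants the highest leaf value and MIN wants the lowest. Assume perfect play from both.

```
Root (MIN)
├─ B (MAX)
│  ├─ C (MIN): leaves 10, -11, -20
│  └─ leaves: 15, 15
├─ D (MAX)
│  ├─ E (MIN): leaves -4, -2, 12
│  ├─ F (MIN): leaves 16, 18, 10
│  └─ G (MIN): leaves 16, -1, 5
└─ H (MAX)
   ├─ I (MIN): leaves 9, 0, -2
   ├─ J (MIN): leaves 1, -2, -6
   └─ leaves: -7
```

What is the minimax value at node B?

15

C: min(10, -11, -20) = -20
B: max(-20, 15, 15) = 15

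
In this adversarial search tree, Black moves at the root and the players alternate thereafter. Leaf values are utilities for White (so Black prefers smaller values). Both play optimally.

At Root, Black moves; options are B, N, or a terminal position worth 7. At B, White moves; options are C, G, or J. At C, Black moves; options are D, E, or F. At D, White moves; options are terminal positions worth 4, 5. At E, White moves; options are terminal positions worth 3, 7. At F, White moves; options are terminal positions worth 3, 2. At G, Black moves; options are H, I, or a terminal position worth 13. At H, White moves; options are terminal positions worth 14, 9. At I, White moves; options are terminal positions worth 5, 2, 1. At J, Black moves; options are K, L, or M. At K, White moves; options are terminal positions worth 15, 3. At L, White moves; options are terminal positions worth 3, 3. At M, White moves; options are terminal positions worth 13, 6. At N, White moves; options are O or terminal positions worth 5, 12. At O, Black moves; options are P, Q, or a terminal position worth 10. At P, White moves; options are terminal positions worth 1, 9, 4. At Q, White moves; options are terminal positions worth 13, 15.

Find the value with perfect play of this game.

5

D (White): max(4, 5) = 5
E (White): max(3, 7) = 7
F (White): max(3, 2) = 3
C (Black): min(5, 7, 3) = 3
H (White): max(14, 9) = 14
I (White): max(5, 2, 1) = 5
G (Black): min(14, 5, 13) = 5
K (White): max(15, 3) = 15
L (White): max(3, 3) = 3
M (White): max(13, 6) = 13
J (Black): min(15, 3, 13) = 3
B (White): max(3, 5, 3) = 5
P (White): max(1, 9, 4) = 9
Q (White): max(13, 15) = 15
O (Black): min(9, 15, 10) = 9
N (White): max(9, 5, 12) = 12
Root (Black): min(5, 12, 7) = 5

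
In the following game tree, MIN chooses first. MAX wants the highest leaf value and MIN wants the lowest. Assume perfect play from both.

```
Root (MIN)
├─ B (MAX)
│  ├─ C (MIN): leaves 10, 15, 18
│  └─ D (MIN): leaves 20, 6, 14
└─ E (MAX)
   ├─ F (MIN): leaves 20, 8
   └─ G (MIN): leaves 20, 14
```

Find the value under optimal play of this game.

10

C (MIN): min(10, 15, 18) = 10
D (MIN): min(20, 6, 14) = 6
B (MAX): max(10, 6) = 10
F (MIN): min(20, 8) = 8
G (MIN): min(20, 14) = 14
E (MAX): max(8, 14) = 14
Root (MIN): min(10, 14) = 10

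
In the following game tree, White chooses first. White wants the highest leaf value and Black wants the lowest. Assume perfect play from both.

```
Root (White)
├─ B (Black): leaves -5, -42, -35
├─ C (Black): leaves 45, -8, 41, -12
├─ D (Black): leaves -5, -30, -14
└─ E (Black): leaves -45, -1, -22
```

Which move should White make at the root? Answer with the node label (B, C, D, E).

C

B (Black): min(-5, -42, -35) = -42
C (Black): min(45, -8, 41, -12) = -12
D (Black): min(-5, -30, -14) = -30
E (Black): min(-45, -1, -22) = -45
Root (White): max(-42, -12, -30, -45) = -12
White picks the child with the highest value: C (value -12).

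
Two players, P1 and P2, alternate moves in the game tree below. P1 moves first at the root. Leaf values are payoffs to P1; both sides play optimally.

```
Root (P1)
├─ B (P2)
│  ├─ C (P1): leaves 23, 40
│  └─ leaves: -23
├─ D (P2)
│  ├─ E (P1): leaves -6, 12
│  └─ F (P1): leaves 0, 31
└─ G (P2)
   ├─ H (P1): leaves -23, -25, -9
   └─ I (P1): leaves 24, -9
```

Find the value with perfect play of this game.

12

C (P1): max(23, 40) = 40
B (P2): min(40, -23) = -23
E (P1): max(-6, 12) = 12
F (P1): max(0, 31) = 31
D (P2): min(12, 31) = 12
H (P1): max(-23, -25, -9) = -9
I (P1): max(24, -9) = 24
G (P2): min(-9, 24) = -9
Root (P1): max(-23, 12, -9) = 12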